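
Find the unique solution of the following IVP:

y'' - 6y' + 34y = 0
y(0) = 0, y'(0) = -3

General solution: y = e^(3x)(C₁cos(5x) + C₂sin(5x))
Complex roots r = 3 ± 5i
Applying ICs: C₁ = 0, C₂ = -3/5
Particular solution: y = e^(3x)(-(3/5)sin(5x))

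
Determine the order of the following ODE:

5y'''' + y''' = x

The order is 4 (highest derivative is of order 4).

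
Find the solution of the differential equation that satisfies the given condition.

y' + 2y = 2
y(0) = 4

General solution: y = 1 + Ce^(-2x)
Applying y(0) = 4: C = 4 - 1 = 3
Particular solution: y = 1 + 3e^(-2x)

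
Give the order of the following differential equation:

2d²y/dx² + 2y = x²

The order is 2 (highest derivative is of order 2).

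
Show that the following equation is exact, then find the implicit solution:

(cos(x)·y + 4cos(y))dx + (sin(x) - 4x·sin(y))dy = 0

Verify exactness: ∂M/∂y = ∂N/∂x ✓
Find F(x,y) such that ∂F/∂x = M, ∂F/∂y = N
Solution: sin(x)·y + 4x·cos(y) = C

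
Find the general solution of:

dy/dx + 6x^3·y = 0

Using integrating factor method:

General solution: y = Ce^(-3x^4/2)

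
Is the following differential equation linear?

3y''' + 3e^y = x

No. Nonlinear (e^y is nonlinear in y)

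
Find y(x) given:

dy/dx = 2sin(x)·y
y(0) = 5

General solution: y = Ce^(-2cos(x))
Applying IC y(0) = 5:
Particular solution: y = 5e^(2(1-cos(x)))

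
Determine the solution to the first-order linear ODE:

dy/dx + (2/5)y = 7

Using integrating factor method:

General solution: y = 35/2 + Ce^(-2x/5)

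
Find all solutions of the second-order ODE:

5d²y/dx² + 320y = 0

Characteristic equation: 5r² + 320 = 0
Divide by 5: r² + 64 = 0
Roots: r = ±8i (complex conjugates)
General solution: y = C₁cos(8x) + C₂sin(8x)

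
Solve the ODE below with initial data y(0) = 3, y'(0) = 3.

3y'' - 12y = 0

General solution: y = C₁e^(2x) + C₂e^(-2x)
Applying ICs: C₁ = 9/4, C₂ = 3/4
Particular solution: y = (9/4)e^(2x) + (3/4)e^(-2x)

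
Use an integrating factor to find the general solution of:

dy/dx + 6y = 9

Using integrating factor method:

General solution: y = 3/2 + Ce^(-6x)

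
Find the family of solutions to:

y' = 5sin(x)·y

Separating variables and integrating:
ln|y| = -5cos(x) + C

General solution: y = Ce^(-5cos(x))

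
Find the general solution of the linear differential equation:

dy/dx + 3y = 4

Using integrating factor method:

General solution: y = 4/3 + Ce^(-3x)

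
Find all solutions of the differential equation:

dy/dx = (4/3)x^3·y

Separating variables and integrating:
ln|y| = x^4/3 + C

General solution: y = Ce^(x^4/3)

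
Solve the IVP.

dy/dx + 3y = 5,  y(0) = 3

General solution: y = 5/3 + Ce^(-3x)
Applying y(0) = 3: C = 3 - 5/3 = 4/3
Particular solution: y = 5/3 + (4/3)e^(-3x)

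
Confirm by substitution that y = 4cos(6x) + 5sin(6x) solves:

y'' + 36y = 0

Verification:
y'' = -144cos(6x) - 180sin(6x)
y'' + 36y = 0 ✓

Yes, it is a solution.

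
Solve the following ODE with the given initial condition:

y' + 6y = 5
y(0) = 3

General solution: y = 5/6 + Ce^(-6x)
Applying y(0) = 3: C = 3 - 5/6 = 13/6
Particular solution: y = 5/6 + (13/6)e^(-6x)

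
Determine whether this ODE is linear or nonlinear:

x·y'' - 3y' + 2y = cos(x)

Linear (y and its derivatives appear to the first power only, no products of y terms)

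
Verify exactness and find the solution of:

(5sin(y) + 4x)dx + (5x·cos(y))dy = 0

Verify exactness: ∂M/∂y = ∂N/∂x ✓
Find F(x,y) such that ∂F/∂x = M, ∂F/∂y = N
Solution: 5x·sin(y) + 2x² = C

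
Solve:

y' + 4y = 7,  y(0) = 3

General solution: y = 7/4 + Ce^(-4x)
Applying y(0) = 3: C = 3 - 7/4 = 5/4
Particular solution: y = 7/4 + (5/4)e^(-4x)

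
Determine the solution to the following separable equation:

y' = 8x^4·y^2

Separating variables and integrating:
-1/y = 8x^5/5 + C

General solution: y^-1 = (-8/5)x^5 + C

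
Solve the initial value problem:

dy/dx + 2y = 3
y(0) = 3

General solution: y = 3/2 + Ce^(-2x)
Applying y(0) = 3: C = 3 - 3/2 = 3/2
Particular solution: y = 3/2 + (3/2)e^(-2x)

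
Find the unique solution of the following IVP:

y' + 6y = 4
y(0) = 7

General solution: y = 2/3 + Ce^(-6x)
Applying y(0) = 7: C = 7 - 2/3 = 19/3
Particular solution: y = 2/3 + (19/3)e^(-6x)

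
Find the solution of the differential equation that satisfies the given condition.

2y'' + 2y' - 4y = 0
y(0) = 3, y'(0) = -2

General solution: y = C₁e^x + C₂e^(-2x)
Applying ICs: C₁ = 4/3, C₂ = 5/3
Particular solution: y = (4/3)e^x + (5/3)e^(-2x)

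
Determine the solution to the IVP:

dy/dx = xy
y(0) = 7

General solution: y = Ce^(x²/2)
Applying IC y(0) = 7:
Particular solution: y = 7e^(x²/2)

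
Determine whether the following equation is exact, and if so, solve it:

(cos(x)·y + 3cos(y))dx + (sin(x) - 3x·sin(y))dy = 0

Verify exactness: ∂M/∂y = ∂N/∂x ✓
Find F(x,y) such that ∂F/∂x = M, ∂F/∂y = N
Solution: sin(x)·y + 3x·cos(y) = C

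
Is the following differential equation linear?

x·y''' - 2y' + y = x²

Yes. Linear (y and its derivatives appear to the first power only, no products of y terms)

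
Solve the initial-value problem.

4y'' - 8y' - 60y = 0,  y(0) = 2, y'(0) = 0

General solution: y = C₁e^(5x) + C₂e^(-3x)
Applying ICs: C₁ = 3/4, C₂ = 5/4
Particular solution: y = (3/4)e^(5x) + (5/4)e^(-3x)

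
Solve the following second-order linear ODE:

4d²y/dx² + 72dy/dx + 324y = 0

Characteristic equation: 4r² + 72r + 324 = 0
Divide by 4: r² + 18r + 81 = 0
Factored: (r + 9)² = 0
Repeated root: r = -9
General solution: y = (C₁ + C₂x)e^(-9x)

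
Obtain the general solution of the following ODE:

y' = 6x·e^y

Separating variables and integrating:
-e^(-y) = 3x² + C

General solution: y = -ln(C - 3x²)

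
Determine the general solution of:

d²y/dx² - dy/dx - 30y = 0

Characteristic equation: r² - r - 30 = 0
Roots: r = 6, -5 (distinct real)
General solution: y = C₁e^(6x) + C₂e^(-5x)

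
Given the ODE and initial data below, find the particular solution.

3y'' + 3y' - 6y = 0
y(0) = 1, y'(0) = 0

General solution: y = C₁e^x + C₂e^(-2x)
Applying ICs: C₁ = 2/3, C₂ = 1/3
Particular solution: y = (2/3)e^x + (1/3)e^(-2x)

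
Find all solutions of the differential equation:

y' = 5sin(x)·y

Separating variables and integrating:
ln|y| = -5cos(x) + C

General solution: y = Ce^(-5cos(x))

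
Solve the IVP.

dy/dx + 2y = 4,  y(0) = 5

General solution: y = 2 + Ce^(-2x)
Applying y(0) = 5: C = 5 - 2 = 3
Particular solution: y = 2 + 3e^(-2x)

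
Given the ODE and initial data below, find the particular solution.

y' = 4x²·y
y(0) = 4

General solution: y = Ce^(4x³/3)
Applying IC y(0) = 4:
Particular solution: y = 4e^(4x³/3)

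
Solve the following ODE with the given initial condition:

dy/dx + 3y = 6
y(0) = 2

General solution: y = 2 + Ce^(-3x)
Applying y(0) = 2: C = 2 - 2 = 0
Particular solution: y = 2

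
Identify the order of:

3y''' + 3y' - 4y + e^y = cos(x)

The order is 3 (highest derivative is of order 3).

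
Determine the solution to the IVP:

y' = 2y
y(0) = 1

General solution: y = Ce^(2x)
Applying IC y(0) = 1:
Particular solution: y = e^(2x)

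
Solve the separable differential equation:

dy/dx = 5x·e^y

Separating variables and integrating:
-e^(-y) = 5x²/2 + C

General solution: y = -ln(C - 5x²/2)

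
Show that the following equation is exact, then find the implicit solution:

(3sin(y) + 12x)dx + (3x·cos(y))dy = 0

Verify exactness: ∂M/∂y = ∂N/∂x ✓
Find F(x,y) such that ∂F/∂x = M, ∂F/∂y = N
Solution: 3x·sin(y) + 6x² = C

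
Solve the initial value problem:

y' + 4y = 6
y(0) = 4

General solution: y = 3/2 + Ce^(-4x)
Applying y(0) = 4: C = 4 - 3/2 = 5/2
Particular solution: y = 3/2 + (5/2)e^(-4x)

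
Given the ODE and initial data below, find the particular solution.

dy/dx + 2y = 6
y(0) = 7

General solution: y = 3 + Ce^(-2x)
Applying y(0) = 7: C = 7 - 3 = 4
Particular solution: y = 3 + 4e^(-2x)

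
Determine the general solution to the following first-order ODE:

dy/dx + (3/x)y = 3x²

Using integrating factor method:

General solution: y = (1/2)x^3 + Cx^(-3)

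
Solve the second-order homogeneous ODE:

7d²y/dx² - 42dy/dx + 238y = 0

Characteristic equation: 7r² - 42r + 238 = 0
Divide by 7: r² - 6r + 34 = 0
Roots: r = 3 ± 5i (complex conjugates)
General solution: y = e^(3x)(C₁cos(5x) + C₂sin(5x))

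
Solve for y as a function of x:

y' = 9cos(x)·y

Separating variables and integrating:
ln|y| = 9sin(x) + C

General solution: y = Ce^(9sin(x))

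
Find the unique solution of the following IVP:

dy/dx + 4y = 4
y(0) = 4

General solution: y = 1 + Ce^(-4x)
Applying y(0) = 4: C = 4 - 1 = 3
Particular solution: y = 1 + 3e^(-4x)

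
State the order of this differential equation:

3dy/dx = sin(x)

The order is 1 (highest derivative is of order 1).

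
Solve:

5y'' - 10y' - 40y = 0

Characteristic equation: 5r² - 10r - 40 = 0
Divide by 5: r² - 2r - 8 = 0
Roots: r = 4, -2 (distinct real)
General solution: y = C₁e^(4x) + C₂e^(-2x)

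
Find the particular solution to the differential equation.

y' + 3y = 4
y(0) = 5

General solution: y = 4/3 + Ce^(-3x)
Applying y(0) = 5: C = 5 - 4/3 = 11/3
Particular solution: y = 4/3 + (11/3)e^(-3x)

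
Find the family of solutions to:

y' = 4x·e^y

Separating variables and integrating:
-e^(-y) = 2x² + C

General solution: y = -ln(C - 2x²)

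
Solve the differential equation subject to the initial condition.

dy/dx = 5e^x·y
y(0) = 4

General solution: y = Ce^(5e^x)
Applying IC y(0) = 4:
Particular solution: y = 4e^(5(e^x - 1))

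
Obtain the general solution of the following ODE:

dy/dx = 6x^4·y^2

Separating variables and integrating:
-1/y = 6x^5/5 + C

General solution: y^-1 = (-6/5)x^5 + C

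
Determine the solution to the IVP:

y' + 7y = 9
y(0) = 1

General solution: y = 9/7 + Ce^(-7x)
Applying y(0) = 1: C = 1 - 9/7 = -2/7
Particular solution: y = 9/7 - (2/7)e^(-7x)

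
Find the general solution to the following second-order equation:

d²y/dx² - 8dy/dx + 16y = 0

Characteristic equation: r² - 8r + 16 = 0
Factored: (r - 4)² = 0
Repeated root: r = 4
General solution: y = (C₁ + C₂x)e^(4x)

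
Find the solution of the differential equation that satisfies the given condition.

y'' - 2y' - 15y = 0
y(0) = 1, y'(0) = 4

General solution: y = C₁e^(5x) + C₂e^(-3x)
Applying ICs: C₁ = 7/8, C₂ = 1/8
Particular solution: y = (7/8)e^(5x) + (1/8)e^(-3x)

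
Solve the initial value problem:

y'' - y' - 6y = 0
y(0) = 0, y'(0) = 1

General solution: y = C₁e^(3x) + C₂e^(-2x)
Applying ICs: C₁ = 1/5, C₂ = -1/5
Particular solution: y = (1/5)e^(3x) - (1/5)e^(-2x)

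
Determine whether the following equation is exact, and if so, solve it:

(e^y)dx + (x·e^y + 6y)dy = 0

Verify exactness: ∂M/∂y = ∂N/∂x ✓
Find F(x,y) such that ∂F/∂x = M, ∂F/∂y = N
Solution: x·e^y + 3y² = C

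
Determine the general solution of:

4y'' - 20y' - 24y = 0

Characteristic equation: 4r² - 20r - 24 = 0
Divide by 4: r² - 5r - 6 = 0
Roots: r = 6, -1 (distinct real)
General solution: y = C₁e^(6x) + C₂e^(-x)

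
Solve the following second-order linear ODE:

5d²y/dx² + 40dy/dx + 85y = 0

Characteristic equation: 5r² + 40r + 85 = 0
Divide by 5: r² + 8r + 17 = 0
Roots: r = -4 ± i (complex conjugates)
General solution: y = e^(-4x)(C₁cos(x) + C₂sin(x))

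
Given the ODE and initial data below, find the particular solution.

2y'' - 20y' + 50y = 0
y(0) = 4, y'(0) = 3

General solution: y = (C₁ + C₂x)e^(5x)
Repeated root r = 5
Applying ICs: C₁ = 4, C₂ = -17
Particular solution: y = (4 - 17x)e^(5x)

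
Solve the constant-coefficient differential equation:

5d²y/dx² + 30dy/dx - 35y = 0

Characteristic equation: 5r² + 30r - 35 = 0
Divide by 5: r² + 6r - 7 = 0
Roots: r = 1, -7 (distinct real)
General solution: y = C₁e^x + C₂e^(-7x)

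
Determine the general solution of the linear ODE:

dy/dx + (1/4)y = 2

Using integrating factor method:

General solution: y = 8 + Ce^(-x/4)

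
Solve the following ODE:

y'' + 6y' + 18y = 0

Characteristic equation: r² + 6r + 18 = 0
Roots: r = -3 ± 3i (complex conjugates)
General solution: y = e^(-3x)(C₁cos(3x) + C₂sin(3x))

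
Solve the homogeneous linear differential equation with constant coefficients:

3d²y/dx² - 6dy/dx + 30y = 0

Characteristic equation: 3r² - 6r + 30 = 0
Divide by 3: r² - 2r + 10 = 0
Roots: r = 1 ± 3i (complex conjugates)
General solution: y = e^x(C₁cos(3x) + C₂sin(3x))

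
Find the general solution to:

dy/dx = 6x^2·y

Separating variables and integrating:
ln|y| = 2x^3 + C

General solution: y = Ce^(2x^3)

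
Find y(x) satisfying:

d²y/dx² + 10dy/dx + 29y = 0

Characteristic equation: r² + 10r + 29 = 0
Roots: r = -5 ± 2i (complex conjugates)
General solution: y = e^(-5x)(C₁cos(2x) + C₂sin(2x))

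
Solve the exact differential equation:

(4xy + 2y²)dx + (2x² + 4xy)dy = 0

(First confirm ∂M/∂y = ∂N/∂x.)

Verify exactness: ∂M/∂y = ∂N/∂x ✓
Find F(x,y) such that ∂F/∂x = M, ∂F/∂y = N
Solution: 2x²y + 2xy² = C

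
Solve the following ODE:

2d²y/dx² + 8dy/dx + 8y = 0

Characteristic equation: 2r² + 8r + 8 = 0
Divide by 2: r² + 4r + 4 = 0
Factored: (r + 2)² = 0
Repeated root: r = -2
General solution: y = (C₁ + C₂x)e^(-2x)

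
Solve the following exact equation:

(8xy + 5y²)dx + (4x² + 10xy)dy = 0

Verify exactness: ∂M/∂y = ∂N/∂x ✓
Find F(x,y) such that ∂F/∂x = M, ∂F/∂y = N
Solution: 4x²y + 5xy² = C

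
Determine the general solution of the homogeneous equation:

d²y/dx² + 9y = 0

Characteristic equation: r² + 9 = 0
Roots: r = ±3i (complex conjugates)
General solution: y = C₁cos(3x) + C₂sin(3x)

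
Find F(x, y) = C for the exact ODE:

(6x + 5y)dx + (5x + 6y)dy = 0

Verify exactness: ∂M/∂y = ∂N/∂x ✓
Find F(x,y) such that ∂F/∂x = M, ∂F/∂y = N
Solution: 3x² + 5xy + 3y² = C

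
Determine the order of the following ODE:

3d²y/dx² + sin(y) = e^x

The order is 2 (highest derivative is of order 2).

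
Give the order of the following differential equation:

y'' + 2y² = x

The order is 2 (highest derivative is of order 2).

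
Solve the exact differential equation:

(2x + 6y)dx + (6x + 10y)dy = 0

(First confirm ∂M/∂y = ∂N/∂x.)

Verify exactness: ∂M/∂y = ∂N/∂x ✓
Find F(x,y) such that ∂F/∂x = M, ∂F/∂y = N
Solution: x² + 6xy + 5y² = C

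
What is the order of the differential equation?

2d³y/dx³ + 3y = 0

The order is 3 (highest derivative is of order 3).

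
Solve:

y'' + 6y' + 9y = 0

Characteristic equation: r² + 6r + 9 = 0
Factored: (r + 3)² = 0
Repeated root: r = -3
General solution: y = (C₁ + C₂x)e^(-3x)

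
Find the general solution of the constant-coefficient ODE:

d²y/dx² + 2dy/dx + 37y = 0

Characteristic equation: r² + 2r + 37 = 0
Roots: r = -1 ± 6i (complex conjugates)
General solution: y = e^(-x)(C₁cos(6x) + C₂sin(6x))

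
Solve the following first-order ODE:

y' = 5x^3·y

Separating variables and integrating:
ln|y| = 5x^4/4 + C

General solution: y = Ce^(5x^4/4)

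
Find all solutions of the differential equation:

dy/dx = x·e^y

Separating variables and integrating:
-e^(-y) = x²/2 + C

General solution: y = -ln(C - x²/2)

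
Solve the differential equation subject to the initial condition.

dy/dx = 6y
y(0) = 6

General solution: y = Ce^(6x)
Applying IC y(0) = 6:
Particular solution: y = 6e^(6x)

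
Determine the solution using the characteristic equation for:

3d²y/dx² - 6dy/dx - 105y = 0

Characteristic equation: 3r² - 6r - 105 = 0
Divide by 3: r² - 2r - 35 = 0
Roots: r = 7, -5 (distinct real)
General solution: y = C₁e^(7x) + C₂e^(-5x)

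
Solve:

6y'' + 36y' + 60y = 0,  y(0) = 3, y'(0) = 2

General solution: y = e^(-3x)(C₁cos(x) + C₂sin(x))
Complex roots r = -3 ± i
Applying ICs: C₁ = 3, C₂ = 11
Particular solution: y = e^(-3x)(3cos(x) + 11sin(x))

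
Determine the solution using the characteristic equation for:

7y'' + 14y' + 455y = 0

Characteristic equation: 7r² + 14r + 455 = 0
Divide by 7: r² + 2r + 65 = 0
Roots: r = -1 ± 8i (complex conjugates)
General solution: y = e^(-x)(C₁cos(8x) + C₂sin(8x))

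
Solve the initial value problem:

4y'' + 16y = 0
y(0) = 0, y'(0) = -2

General solution: y = C₁cos(2x) + C₂sin(2x)
Complex roots r = ±2i
Applying ICs: C₁ = 0, C₂ = -1
Particular solution: y = -sin(2x)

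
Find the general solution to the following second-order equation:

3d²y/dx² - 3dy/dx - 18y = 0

Characteristic equation: 3r² - 3r - 18 = 0
Divide by 3: r² - r - 6 = 0
Roots: r = 3, -2 (distinct real)
General solution: y = C₁e^(3x) + C₂e^(-2x)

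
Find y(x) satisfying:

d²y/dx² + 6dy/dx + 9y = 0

Characteristic equation: r² + 6r + 9 = 0
Factored: (r + 3)² = 0
Repeated root: r = -3
General solution: y = (C₁ + C₂x)e^(-3x)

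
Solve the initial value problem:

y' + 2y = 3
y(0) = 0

General solution: y = 3/2 + Ce^(-2x)
Applying y(0) = 0: C = 0 - 3/2 = -3/2
Particular solution: y = 3/2 - (3/2)e^(-2x)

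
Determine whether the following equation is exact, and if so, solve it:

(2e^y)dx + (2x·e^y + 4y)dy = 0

Verify exactness: ∂M/∂y = ∂N/∂x ✓
Find F(x,y) such that ∂F/∂x = M, ∂F/∂y = N
Solution: 2x·e^y + 2y² = C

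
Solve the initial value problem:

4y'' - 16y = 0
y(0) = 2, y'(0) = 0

General solution: y = C₁e^(2x) + C₂e^(-2x)
Applying ICs: C₁ = 1, C₂ = 1
Particular solution: y = e^(2x) + e^(-2x)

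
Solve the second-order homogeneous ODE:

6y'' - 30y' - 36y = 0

Characteristic equation: 6r² - 30r - 36 = 0
Divide by 6: r² - 5r - 6 = 0
Roots: r = 6, -1 (distinct real)
General solution: y = C₁e^(6x) + C₂e^(-x)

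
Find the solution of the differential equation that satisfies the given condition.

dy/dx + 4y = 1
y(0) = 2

General solution: y = 1/4 + Ce^(-4x)
Applying y(0) = 2: C = 2 - 1/4 = 7/4
Particular solution: y = 1/4 + (7/4)e^(-4x)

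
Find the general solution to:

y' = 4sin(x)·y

Separating variables and integrating:
ln|y| = -4cos(x) + C

General solution: y = Ce^(-4cos(x))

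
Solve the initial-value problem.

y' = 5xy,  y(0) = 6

General solution: y = Ce^(5x²/2)
Applying IC y(0) = 6:
Particular solution: y = 6e^(5x²/2)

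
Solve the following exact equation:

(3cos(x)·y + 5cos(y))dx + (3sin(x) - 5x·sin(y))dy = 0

Verify exactness: ∂M/∂y = ∂N/∂x ✓
Find F(x,y) such that ∂F/∂x = M, ∂F/∂y = N
Solution: 3sin(x)·y + 5x·cos(y) = C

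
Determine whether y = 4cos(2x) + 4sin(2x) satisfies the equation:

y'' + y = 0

Verification:
y'' = -16cos(2x) - 16sin(2x)
y'' + y ≠ 0 (frequency mismatch: got 4 instead of 1)

No, it is not a solution.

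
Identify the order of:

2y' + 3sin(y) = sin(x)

The order is 1 (highest derivative is of order 1).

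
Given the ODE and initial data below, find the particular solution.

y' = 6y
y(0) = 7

General solution: y = Ce^(6x)
Applying IC y(0) = 7:
Particular solution: y = 7e^(6x)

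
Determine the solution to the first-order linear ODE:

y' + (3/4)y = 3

Using integrating factor method:

General solution: y = 4 + Ce^(-3x/4)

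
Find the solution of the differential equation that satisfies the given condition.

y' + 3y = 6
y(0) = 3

General solution: y = 2 + Ce^(-3x)
Applying y(0) = 3: C = 3 - 2 = 1
Particular solution: y = 2 + e^(-3x)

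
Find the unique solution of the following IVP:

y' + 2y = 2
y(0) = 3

General solution: y = 1 + Ce^(-2x)
Applying y(0) = 3: C = 3 - 1 = 2
Particular solution: y = 1 + 2e^(-2x)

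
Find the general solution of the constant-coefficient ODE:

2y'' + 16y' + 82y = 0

Characteristic equation: 2r² + 16r + 82 = 0
Divide by 2: r² + 8r + 41 = 0
Roots: r = -4 ± 5i (complex conjugates)
General solution: y = e^(-4x)(C₁cos(5x) + C₂sin(5x))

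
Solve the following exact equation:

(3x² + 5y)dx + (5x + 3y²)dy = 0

Verify exactness: ∂M/∂y = ∂N/∂x ✓
Find F(x,y) such that ∂F/∂x = M, ∂F/∂y = N
Solution: x³ + 5xy + y³ = C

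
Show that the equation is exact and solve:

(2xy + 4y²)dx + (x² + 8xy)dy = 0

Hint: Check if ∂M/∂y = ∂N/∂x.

Verify exactness: ∂M/∂y = ∂N/∂x ✓
Find F(x,y) such that ∂F/∂x = M, ∂F/∂y = N
Solution: x²y + 4xy² = C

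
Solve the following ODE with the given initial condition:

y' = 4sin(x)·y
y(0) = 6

General solution: y = Ce^(-4cos(x))
Applying IC y(0) = 6:
Particular solution: y = 6e^(4(1-cos(x)))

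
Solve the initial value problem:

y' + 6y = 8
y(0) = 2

General solution: y = 4/3 + Ce^(-6x)
Applying y(0) = 2: C = 2 - 4/3 = 2/3
Particular solution: y = 4/3 + (2/3)e^(-6x)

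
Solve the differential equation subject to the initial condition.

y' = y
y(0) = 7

General solution: y = Ce^x
Applying IC y(0) = 7:
Particular solution: y = 7e^x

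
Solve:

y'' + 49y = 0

Characteristic equation: r² + 49 = 0
Roots: r = ±7i (complex conjugates)
General solution: y = C₁cos(7x) + C₂sin(7x)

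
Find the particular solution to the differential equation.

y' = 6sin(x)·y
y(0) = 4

General solution: y = Ce^(-6cos(x))
Applying IC y(0) = 4:
Particular solution: y = 4e^(6(1-cos(x)))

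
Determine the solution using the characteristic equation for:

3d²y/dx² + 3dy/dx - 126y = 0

Characteristic equation: 3r² + 3r - 126 = 0
Divide by 3: r² + r - 42 = 0
Roots: r = 6, -7 (distinct real)
General solution: y = C₁e^(6x) + C₂e^(-7x)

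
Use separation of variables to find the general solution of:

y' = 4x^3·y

Separating variables and integrating:
ln|y| = x^4 + C

General solution: y = Ce^(x^4)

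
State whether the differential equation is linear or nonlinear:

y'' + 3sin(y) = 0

Nonlinear (sin(y) is nonlinear in y)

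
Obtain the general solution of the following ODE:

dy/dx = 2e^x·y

Separating variables and integrating:
ln|y| = 2e^x + C

General solution: y = Ce^(2e^x)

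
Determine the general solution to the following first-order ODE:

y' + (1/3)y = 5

Using integrating factor method:

General solution: y = 15 + Ce^(-x/3)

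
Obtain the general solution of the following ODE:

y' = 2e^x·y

Separating variables and integrating:
ln|y| = 2e^x + C

General solution: y = Ce^(2e^x)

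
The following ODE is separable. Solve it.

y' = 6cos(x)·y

Separating variables and integrating:
ln|y| = 6sin(x) + C

General solution: y = Ce^(6sin(x))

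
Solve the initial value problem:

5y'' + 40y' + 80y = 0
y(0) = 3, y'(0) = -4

General solution: y = (C₁ + C₂x)e^(-4x)
Repeated root r = -4
Applying ICs: C₁ = 3, C₂ = 8
Particular solution: y = (3 + 8x)e^(-4x)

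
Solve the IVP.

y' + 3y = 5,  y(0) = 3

General solution: y = 5/3 + Ce^(-3x)
Applying y(0) = 3: C = 3 - 5/3 = 4/3
Particular solution: y = 5/3 + (4/3)e^(-3x)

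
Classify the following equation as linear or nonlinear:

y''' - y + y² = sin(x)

Nonlinear (y² term)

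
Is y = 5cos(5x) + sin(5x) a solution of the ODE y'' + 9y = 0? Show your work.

Verification:
y'' = -125cos(5x) - 25sin(5x)
y'' + 9y ≠ 0 (frequency mismatch: got 25 instead of 9)

No, it is not a solution.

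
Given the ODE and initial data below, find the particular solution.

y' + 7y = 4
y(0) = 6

General solution: y = 4/7 + Ce^(-7x)
Applying y(0) = 6: C = 6 - 4/7 = 38/7
Particular solution: y = 4/7 + (38/7)e^(-7x)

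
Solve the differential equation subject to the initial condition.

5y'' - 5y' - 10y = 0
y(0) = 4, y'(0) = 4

General solution: y = C₁e^(2x) + C₂e^(-x)
Applying ICs: C₁ = 8/3, C₂ = 4/3
Particular solution: y = (8/3)e^(2x) + (4/3)e^(-x)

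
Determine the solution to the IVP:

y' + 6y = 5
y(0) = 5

General solution: y = 5/6 + Ce^(-6x)
Applying y(0) = 5: C = 5 - 5/6 = 25/6
Particular solution: y = 5/6 + (25/6)e^(-6x)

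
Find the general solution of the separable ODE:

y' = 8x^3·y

Separating variables and integrating:
ln|y| = 2x^4 + C

General solution: y = Ce^(2x^4)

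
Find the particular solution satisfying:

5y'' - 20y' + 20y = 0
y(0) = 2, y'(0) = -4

General solution: y = (C₁ + C₂x)e^(2x)
Repeated root r = 2
Applying ICs: C₁ = 2, C₂ = -8
Particular solution: y = (2 - 8x)e^(2x)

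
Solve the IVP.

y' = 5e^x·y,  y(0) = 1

General solution: y = Ce^(5e^x)
Applying IC y(0) = 1:
Particular solution: y = e^(5(e^x - 1))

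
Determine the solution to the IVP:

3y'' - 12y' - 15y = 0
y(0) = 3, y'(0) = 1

General solution: y = C₁e^(5x) + C₂e^(-x)
Applying ICs: C₁ = 2/3, C₂ = 7/3
Particular solution: y = (2/3)e^(5x) + (7/3)e^(-x)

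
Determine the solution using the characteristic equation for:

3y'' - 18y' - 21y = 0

Characteristic equation: 3r² - 18r - 21 = 0
Divide by 3: r² - 6r - 7 = 0
Roots: r = 7, -1 (distinct real)
General solution: y = C₁e^(7x) + C₂e^(-x)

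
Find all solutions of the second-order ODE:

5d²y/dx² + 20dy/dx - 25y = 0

Characteristic equation: 5r² + 20r - 25 = 0
Divide by 5: r² + 4r - 5 = 0
Roots: r = 1, -5 (distinct real)
General solution: y = C₁e^x + C₂e^(-5x)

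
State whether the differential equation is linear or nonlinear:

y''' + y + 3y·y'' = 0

Nonlinear (y·y'' term)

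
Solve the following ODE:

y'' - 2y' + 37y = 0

Characteristic equation: r² - 2r + 37 = 0
Roots: r = 1 ± 6i (complex conjugates)
General solution: y = e^x(C₁cos(6x) + C₂sin(6x))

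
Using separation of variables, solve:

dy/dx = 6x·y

Separating variables and integrating:
ln|y| = 3x^2 + C

General solution: y = Ce^(3x^2)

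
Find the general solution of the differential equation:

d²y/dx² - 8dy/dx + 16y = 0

Characteristic equation: r² - 8r + 16 = 0
Factored: (r - 4)² = 0
Repeated root: r = 4
General solution: y = (C₁ + C₂x)e^(4x)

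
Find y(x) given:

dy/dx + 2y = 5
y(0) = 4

General solution: y = 5/2 + Ce^(-2x)
Applying y(0) = 4: C = 4 - 5/2 = 3/2
Particular solution: y = 5/2 + (3/2)e^(-2x)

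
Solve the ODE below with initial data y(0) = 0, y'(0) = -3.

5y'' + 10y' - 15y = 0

General solution: y = C₁e^x + C₂e^(-3x)
Applying ICs: C₁ = -3/4, C₂ = 3/4
Particular solution: y = -(3/4)e^x + (3/4)e^(-3x)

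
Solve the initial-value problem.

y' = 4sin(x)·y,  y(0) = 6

General solution: y = Ce^(-4cos(x))
Applying IC y(0) = 6:
Particular solution: y = 6e^(4(1-cos(x)))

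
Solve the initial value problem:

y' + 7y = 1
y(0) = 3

General solution: y = 1/7 + Ce^(-7x)
Applying y(0) = 3: C = 3 - 1/7 = 20/7
Particular solution: y = 1/7 + (20/7)e^(-7x)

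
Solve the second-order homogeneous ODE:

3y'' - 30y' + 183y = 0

Characteristic equation: 3r² - 30r + 183 = 0
Divide by 3: r² - 10r + 61 = 0
Roots: r = 5 ± 6i (complex conjugates)
General solution: y = e^(5x)(C₁cos(6x) + C₂sin(6x))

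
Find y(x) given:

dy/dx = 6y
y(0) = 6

General solution: y = Ce^(6x)
Applying IC y(0) = 6:
Particular solution: y = 6e^(6x)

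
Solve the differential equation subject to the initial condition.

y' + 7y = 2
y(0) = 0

General solution: y = 2/7 + Ce^(-7x)
Applying y(0) = 0: C = 0 - 2/7 = -2/7
Particular solution: y = 2/7 - (2/7)e^(-7x)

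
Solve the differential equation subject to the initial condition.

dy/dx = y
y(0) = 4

General solution: y = Ce^x
Applying IC y(0) = 4:
Particular solution: y = 4e^x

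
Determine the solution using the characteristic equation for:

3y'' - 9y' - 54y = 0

Characteristic equation: 3r² - 9r - 54 = 0
Divide by 3: r² - 3r - 18 = 0
Roots: r = 6, -3 (distinct real)
General solution: y = C₁e^(6x) + C₂e^(-3x)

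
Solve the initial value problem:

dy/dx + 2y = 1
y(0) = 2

General solution: y = 1/2 + Ce^(-2x)
Applying y(0) = 2: C = 2 - 1/2 = 3/2
Particular solution: y = 1/2 + (3/2)e^(-2x)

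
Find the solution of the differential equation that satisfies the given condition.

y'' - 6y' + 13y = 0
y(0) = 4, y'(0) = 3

General solution: y = e^(3x)(C₁cos(2x) + C₂sin(2x))
Complex roots r = 3 ± 2i
Applying ICs: C₁ = 4, C₂ = -9/2
Particular solution: y = e^(3x)(4cos(2x) - (9/2)sin(2x))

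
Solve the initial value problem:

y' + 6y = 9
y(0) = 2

General solution: y = 3/2 + Ce^(-6x)
Applying y(0) = 2: C = 2 - 3/2 = 1/2
Particular solution: y = 3/2 + (1/2)e^(-6x)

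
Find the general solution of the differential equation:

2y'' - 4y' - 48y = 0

Characteristic equation: 2r² - 4r - 48 = 0
Divide by 2: r² - 2r - 24 = 0
Roots: r = 6, -4 (distinct real)
General solution: y = C₁e^(6x) + C₂e^(-4x)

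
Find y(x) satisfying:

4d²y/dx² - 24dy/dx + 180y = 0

Characteristic equation: 4r² - 24r + 180 = 0
Divide by 4: r² - 6r + 45 = 0
Roots: r = 3 ± 6i (complex conjugates)
General solution: y = e^(3x)(C₁cos(6x) + C₂sin(6x))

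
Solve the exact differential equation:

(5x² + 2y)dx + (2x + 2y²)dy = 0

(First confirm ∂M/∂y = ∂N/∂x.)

Verify exactness: ∂M/∂y = ∂N/∂x ✓
Find F(x,y) such that ∂F/∂x = M, ∂F/∂y = N
Solution: 5x³/3 + 2xy + 2y³/3 = C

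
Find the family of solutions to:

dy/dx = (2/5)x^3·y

Separating variables and integrating:
ln|y| = x^4/10 + C

General solution: y = Ce^(x^4/10)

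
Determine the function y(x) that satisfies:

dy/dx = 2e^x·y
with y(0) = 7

General solution: y = Ce^(2e^x)
Applying IC y(0) = 7:
Particular solution: y = 7e^(2(e^x - 1))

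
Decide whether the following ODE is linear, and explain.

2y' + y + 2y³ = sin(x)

Nonlinear (y³ term)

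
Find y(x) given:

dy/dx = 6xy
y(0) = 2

General solution: y = Ce^(3x²)
Applying IC y(0) = 2:
Particular solution: y = 2e^(3x²)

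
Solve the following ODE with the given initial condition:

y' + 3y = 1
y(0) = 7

General solution: y = 1/3 + Ce^(-3x)
Applying y(0) = 7: C = 7 - 1/3 = 20/3
Particular solution: y = 1/3 + (20/3)e^(-3x)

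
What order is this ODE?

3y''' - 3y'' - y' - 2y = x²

The order is 3 (highest derivative is of order 3).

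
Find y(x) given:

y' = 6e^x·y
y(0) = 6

General solution: y = Ce^(6e^x)
Applying IC y(0) = 6:
Particular solution: y = 6e^(6(e^x - 1))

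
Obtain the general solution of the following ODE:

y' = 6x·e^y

Separating variables and integrating:
-e^(-y) = 3x² + C

General solution: y = -ln(C - 3x²)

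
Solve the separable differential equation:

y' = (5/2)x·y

Separating variables and integrating:
ln|y| = 5x^2/4 + C

General solution: y = Ce^(5x^2/4)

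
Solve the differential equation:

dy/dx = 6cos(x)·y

Separating variables and integrating:
ln|y| = 6sin(x) + C

General solution: y = Ce^(6sin(x))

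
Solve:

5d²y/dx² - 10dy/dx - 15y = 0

Characteristic equation: 5r² - 10r - 15 = 0
Divide by 5: r² - 2r - 3 = 0
Roots: r = 3, -1 (distinct real)
General solution: y = C₁e^(3x) + C₂e^(-x)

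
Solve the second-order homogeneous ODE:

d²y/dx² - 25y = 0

Characteristic equation: r² - 25 = 0
Roots: r = 5, -5 (distinct real)
General solution: y = C₁e^(5x) + C₂e^(-5x)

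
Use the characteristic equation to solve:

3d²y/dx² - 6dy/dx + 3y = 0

Characteristic equation: 3r² - 6r + 3 = 0
Divide by 3: r² - 2r + 1 = 0
Factored: (r - 1)² = 0
Repeated root: r = 1
General solution: y = (C₁ + C₂x)e^x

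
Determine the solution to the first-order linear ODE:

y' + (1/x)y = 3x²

Using integrating factor method:

General solution: y = (3/4)x^3 + C/x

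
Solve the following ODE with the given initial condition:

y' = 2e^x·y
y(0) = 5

General solution: y = Ce^(2e^x)
Applying IC y(0) = 5:
Particular solution: y = 5e^(2(e^x - 1))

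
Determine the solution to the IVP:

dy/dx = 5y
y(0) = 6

General solution: y = Ce^(5x)
Applying IC y(0) = 6:
Particular solution: y = 6e^(5x)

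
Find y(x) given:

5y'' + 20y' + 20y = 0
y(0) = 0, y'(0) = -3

General solution: y = (C₁ + C₂x)e^(-2x)
Repeated root r = -2
Applying ICs: C₁ = 0, C₂ = -3
Particular solution: y = -3xe^(-2x)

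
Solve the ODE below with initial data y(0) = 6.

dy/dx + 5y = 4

General solution: y = 4/5 + Ce^(-5x)
Applying y(0) = 6: C = 6 - 4/5 = 26/5
Particular solution: y = 4/5 + (26/5)e^(-5x)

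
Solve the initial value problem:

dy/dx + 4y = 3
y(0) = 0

General solution: y = 3/4 + Ce^(-4x)
Applying y(0) = 0: C = 0 - 3/4 = -3/4
Particular solution: y = 3/4 - (3/4)e^(-4x)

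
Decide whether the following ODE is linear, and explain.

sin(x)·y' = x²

Linear (y and its derivatives appear to the first power only, no products of y terms)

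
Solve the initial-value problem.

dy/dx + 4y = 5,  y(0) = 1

General solution: y = 5/4 + Ce^(-4x)
Applying y(0) = 1: C = 1 - 5/4 = -1/4
Particular solution: y = 5/4 - (1/4)e^(-4x)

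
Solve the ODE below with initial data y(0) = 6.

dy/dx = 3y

General solution: y = Ce^(3x)
Applying IC y(0) = 6:
Particular solution: y = 6e^(3x)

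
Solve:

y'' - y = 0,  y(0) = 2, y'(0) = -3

General solution: y = C₁e^x + C₂e^(-x)
Applying ICs: C₁ = -1/2, C₂ = 5/2
Particular solution: y = -(1/2)e^x + (5/2)e^(-x)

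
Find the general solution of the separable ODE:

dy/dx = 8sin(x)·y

Separating variables and integrating:
ln|y| = -8cos(x) + C

General solution: y = Ce^(-8cos(x))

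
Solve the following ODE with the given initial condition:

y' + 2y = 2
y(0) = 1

General solution: y = 1 + Ce^(-2x)
Applying y(0) = 1: C = 1 - 1 = 0
Particular solution: y = 1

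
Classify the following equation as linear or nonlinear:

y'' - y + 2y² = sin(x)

Nonlinear (y² term)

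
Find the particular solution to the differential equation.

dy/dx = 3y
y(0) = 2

General solution: y = Ce^(3x)
Applying IC y(0) = 2:
Particular solution: y = 2e^(3x)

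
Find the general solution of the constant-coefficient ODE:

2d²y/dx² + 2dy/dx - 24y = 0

Characteristic equation: 2r² + 2r - 24 = 0
Divide by 2: r² + r - 12 = 0
Roots: r = 3, -4 (distinct real)
General solution: y = C₁e^(3x) + C₂e^(-4x)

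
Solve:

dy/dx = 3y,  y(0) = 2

General solution: y = Ce^(3x)
Applying IC y(0) = 2:
Particular solution: y = 2e^(3x)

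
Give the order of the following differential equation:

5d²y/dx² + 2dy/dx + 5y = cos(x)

The order is 2 (highest derivative is of order 2).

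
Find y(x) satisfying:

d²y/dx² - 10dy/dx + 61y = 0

Characteristic equation: r² - 10r + 61 = 0
Roots: r = 5 ± 6i (complex conjugates)
General solution: y = e^(5x)(C₁cos(6x) + C₂sin(6x))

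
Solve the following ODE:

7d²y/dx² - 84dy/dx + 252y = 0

Characteristic equation: 7r² - 84r + 252 = 0
Divide by 7: r² - 12r + 36 = 0
Factored: (r - 6)² = 0
Repeated root: r = 6
General solution: y = (C₁ + C₂x)e^(6x)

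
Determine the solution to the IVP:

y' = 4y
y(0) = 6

General solution: y = Ce^(4x)
Applying IC y(0) = 6:
Particular solution: y = 6e^(4x)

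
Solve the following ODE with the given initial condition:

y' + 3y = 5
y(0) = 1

General solution: y = 5/3 + Ce^(-3x)
Applying y(0) = 1: C = 1 - 5/3 = -2/3
Particular solution: y = 5/3 - (2/3)e^(-3x)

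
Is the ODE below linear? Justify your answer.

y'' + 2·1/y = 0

No. Nonlinear (1/y term)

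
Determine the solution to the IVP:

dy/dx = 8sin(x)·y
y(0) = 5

General solution: y = Ce^(-8cos(x))
Applying IC y(0) = 5:
Particular solution: y = 5e^(8(1-cos(x)))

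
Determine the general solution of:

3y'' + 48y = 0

Characteristic equation: 3r² + 48 = 0
Divide by 3: r² + 16 = 0
Roots: r = ±4i (complex conjugates)
General solution: y = C₁cos(4x) + C₂sin(4x)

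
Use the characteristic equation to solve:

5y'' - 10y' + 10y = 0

Characteristic equation: 5r² - 10r + 10 = 0
Divide by 5: r² - 2r + 2 = 0
Roots: r = 1 ± i (complex conjugates)
General solution: y = e^x(C₁cos(x) + C₂sin(x))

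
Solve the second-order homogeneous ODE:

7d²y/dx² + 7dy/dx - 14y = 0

Characteristic equation: 7r² + 7r - 14 = 0
Divide by 7: r² + r - 2 = 0
Roots: r = 1, -2 (distinct real)
General solution: y = C₁e^x + C₂e^(-2x)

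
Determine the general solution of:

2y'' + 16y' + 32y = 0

Characteristic equation: 2r² + 16r + 32 = 0
Divide by 2: r² + 8r + 16 = 0
Factored: (r + 4)² = 0
Repeated root: r = -4
General solution: y = (C₁ + C₂x)e^(-4x)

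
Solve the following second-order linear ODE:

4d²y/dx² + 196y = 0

Characteristic equation: 4r² + 196 = 0
Divide by 4: r² + 49 = 0
Roots: r = ±7i (complex conjugates)
General solution: y = C₁cos(7x) + C₂sin(7x)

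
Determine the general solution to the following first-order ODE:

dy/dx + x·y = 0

Using integrating factor method:

General solution: y = Ce^(-x^2/2)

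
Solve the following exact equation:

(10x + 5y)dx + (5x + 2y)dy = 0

Verify exactness: ∂M/∂y = ∂N/∂x ✓
Find F(x,y) such that ∂F/∂x = M, ∂F/∂y = N
Solution: 5x² + 5xy + y² = C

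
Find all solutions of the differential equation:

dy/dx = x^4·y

Separating variables and integrating:
ln|y| = x^5/5 + C

General solution: y = Ce^(x^5/5)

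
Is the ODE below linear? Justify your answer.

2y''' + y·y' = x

No. Nonlinear (product y·y')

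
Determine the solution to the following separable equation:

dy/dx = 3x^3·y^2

Separating variables and integrating:
-1/y = 3x^4/4 + C

General solution: y^-1 = (-3/4)x^4 + C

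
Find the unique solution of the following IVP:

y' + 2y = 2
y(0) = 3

General solution: y = 1 + Ce^(-2x)
Applying y(0) = 3: C = 3 - 1 = 2
Particular solution: y = 1 + 2e^(-2x)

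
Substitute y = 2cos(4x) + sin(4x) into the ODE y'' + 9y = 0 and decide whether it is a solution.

Verification:
y'' = -32cos(4x) - 16sin(4x)
y'' + 9y ≠ 0 (frequency mismatch: got 16 instead of 9)

No, it is not a solution.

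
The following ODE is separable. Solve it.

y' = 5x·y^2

Separating variables and integrating:
-1/y = 5x^2/2 + C

General solution: y^-1 = (-5/2)x^2 + C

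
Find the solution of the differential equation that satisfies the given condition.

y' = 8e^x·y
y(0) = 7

General solution: y = Ce^(8e^x)
Applying IC y(0) = 7:
Particular solution: y = 7e^(8(e^x - 1))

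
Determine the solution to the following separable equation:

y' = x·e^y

Separating variables and integrating:
-e^(-y) = x²/2 + C

General solution: y = -ln(C - x²/2)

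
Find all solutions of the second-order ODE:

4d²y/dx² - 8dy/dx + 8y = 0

Characteristic equation: 4r² - 8r + 8 = 0
Divide by 4: r² - 2r + 2 = 0
Roots: r = 1 ± i (complex conjugates)
General solution: y = e^x(C₁cos(x) + C₂sin(x))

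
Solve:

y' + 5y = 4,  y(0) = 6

General solution: y = 4/5 + Ce^(-5x)
Applying y(0) = 6: C = 6 - 4/5 = 26/5
Particular solution: y = 4/5 + (26/5)e^(-5x)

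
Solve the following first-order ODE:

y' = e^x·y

Separating variables and integrating:
ln|y| = e^x + C

General solution: y = Ce^(e^x)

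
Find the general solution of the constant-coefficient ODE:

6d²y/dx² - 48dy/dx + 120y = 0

Characteristic equation: 6r² - 48r + 120 = 0
Divide by 6: r² - 8r + 20 = 0
Roots: r = 4 ± 2i (complex conjugates)
General solution: y = e^(4x)(C₁cos(2x) + C₂sin(2x))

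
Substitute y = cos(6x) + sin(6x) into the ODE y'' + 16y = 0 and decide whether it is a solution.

Verification:
y'' = -36cos(6x) - 36sin(6x)
y'' + 16y ≠ 0 (frequency mismatch: got 36 instead of 16)

No, it is not a solution.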